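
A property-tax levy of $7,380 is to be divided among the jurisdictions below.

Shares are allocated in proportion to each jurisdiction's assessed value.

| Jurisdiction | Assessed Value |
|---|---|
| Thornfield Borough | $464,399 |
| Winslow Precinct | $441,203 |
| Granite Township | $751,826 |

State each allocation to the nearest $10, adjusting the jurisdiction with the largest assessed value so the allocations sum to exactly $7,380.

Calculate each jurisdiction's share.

Sum of assessed value: 464,399 + 441,203 + 751,826 = 1,657,428.
Unrounded shares: Thornfield Borough 2,067.82; Winslow Precinct 1,964.54; Granite Township 3,347.64.
After rounding ($10): Thornfield Borough $2,070; Winslow Precinct $1,960; Granite Township $3,350. Sum = $7,380.
Sum already equals the total — no adjustment.

Thornfield Borough: $2,070 · Winslow Precinct: $1,960 · Granite Township: $3,350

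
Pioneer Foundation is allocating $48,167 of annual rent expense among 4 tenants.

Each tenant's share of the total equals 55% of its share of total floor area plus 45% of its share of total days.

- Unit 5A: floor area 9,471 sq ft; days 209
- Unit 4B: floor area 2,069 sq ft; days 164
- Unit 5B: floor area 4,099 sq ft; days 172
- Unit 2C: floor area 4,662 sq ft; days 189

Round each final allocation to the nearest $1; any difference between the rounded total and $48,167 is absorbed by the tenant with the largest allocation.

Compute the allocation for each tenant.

Totals — floor area 20,301, days 734.
Blended shares (55% floor area + 45% days): Unit 5A 0.3847; Unit 4B 0.1566; Unit 5B 0.2165; Unit 2C 0.2422.
Proportional shares: Unit 5A 18,531.02; Unit 4B 7,542.90; Unit 5B 10,428.19; Unit 2C 11,664.89.
After rounding ($1): Unit 5A $18,531; Unit 4B $7,543; Unit 5B $10,428; Unit 2C $11,665. Sum = $48,167.
Rounded total matches; no reconciliation needed.

Unit 5A: $18,531 · Unit 4B: $7,543 · Unit 5B: $10,428 · Unit 2C: $11,665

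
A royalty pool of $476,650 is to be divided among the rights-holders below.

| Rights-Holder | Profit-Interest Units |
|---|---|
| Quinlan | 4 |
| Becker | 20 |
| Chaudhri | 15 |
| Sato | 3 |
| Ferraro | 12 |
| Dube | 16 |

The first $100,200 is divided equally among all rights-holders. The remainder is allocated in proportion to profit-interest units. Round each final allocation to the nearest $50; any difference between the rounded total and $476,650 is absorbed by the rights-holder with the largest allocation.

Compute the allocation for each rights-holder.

Quinlan: $38,200 | Becker: $124,250 | Chaudhri: $97,350 | Sato: $32,850 | Ferraro: $81,250 | Dube: $102,750

Equal tier: $100,200 ÷ 6 = $16,700 apiece.
Remainder $376,450 by profit-interest units (total 70): Quinlan 21,511.43 → $21,500; Becker 107,557.14 → $107,550; Chaudhri 80,667.86 → $80,650; Sato 16,133.57 → $16,150; Ferraro 64,534.29 → $64,550; Dube 86,045.71 → $86,050.
Totals: Quinlan $16,700 + $21,500 = $38,200; Becker $16,700 + $107,550 = $124,250; Chaudhri $16,700 + $80,650 = $97,350; Sato $16,700 + $16,150 = $32,850; Ferraro $16,700 + $64,550 = $81,250; Dube $16,700 + $86,050 = $102,750.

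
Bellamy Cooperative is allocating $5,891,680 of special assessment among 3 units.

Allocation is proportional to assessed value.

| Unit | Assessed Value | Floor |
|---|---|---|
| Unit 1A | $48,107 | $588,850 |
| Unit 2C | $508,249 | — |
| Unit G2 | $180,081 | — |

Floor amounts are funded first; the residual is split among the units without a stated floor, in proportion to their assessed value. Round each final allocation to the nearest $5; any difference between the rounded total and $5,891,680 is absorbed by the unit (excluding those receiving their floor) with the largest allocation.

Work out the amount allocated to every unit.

Unit 1A: $588,850 · Unit 2C: $3,915,505 · Unit G2: $1,387,325

Fund the minimums — Unit 1A $588,850. Balance $5,302,830.
Balance split over remaining assessed value 688,330: Unit 2C 3,915,502.80 → $3,915,505; Unit G2 1,387,327.20 → $1,387,325.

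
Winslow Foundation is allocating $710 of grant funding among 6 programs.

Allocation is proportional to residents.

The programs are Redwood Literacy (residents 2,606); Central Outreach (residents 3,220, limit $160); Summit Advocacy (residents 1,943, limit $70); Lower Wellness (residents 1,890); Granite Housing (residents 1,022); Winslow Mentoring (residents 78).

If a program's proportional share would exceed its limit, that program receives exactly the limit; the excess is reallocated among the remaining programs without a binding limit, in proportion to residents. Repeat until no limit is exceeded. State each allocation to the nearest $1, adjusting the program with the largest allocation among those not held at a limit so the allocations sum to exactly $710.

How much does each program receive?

Combined residents = 10,759.
Pro-rata shares before constraints: Redwood Literacy 171.97; Central Outreach 212.49; Summit Advocacy 128.22; Lower Wellness 124.72; Granite Housing 67.44; Winslow Mentoring 5.15.
Held at cap: Central Outreach ($160), Summit Advocacy ($70); remaining pool $480 reallocated over remaining residents 5,596.
Remaining shares: Redwood Literacy 223.53 → $224; Lower Wellness 162.12 → $162; Granite Housing 87.66 → $88; Winslow Mentoring 6.69 → $7.
Rounding difference −$1 applied to Redwood Literacy → $223.

Redwood Literacy: $223 · Central Outreach: $160 · Summit Advocacy: $70 · Lower Wellness: $162 · Granite Housing: $88 · Winslow Mentoring: $7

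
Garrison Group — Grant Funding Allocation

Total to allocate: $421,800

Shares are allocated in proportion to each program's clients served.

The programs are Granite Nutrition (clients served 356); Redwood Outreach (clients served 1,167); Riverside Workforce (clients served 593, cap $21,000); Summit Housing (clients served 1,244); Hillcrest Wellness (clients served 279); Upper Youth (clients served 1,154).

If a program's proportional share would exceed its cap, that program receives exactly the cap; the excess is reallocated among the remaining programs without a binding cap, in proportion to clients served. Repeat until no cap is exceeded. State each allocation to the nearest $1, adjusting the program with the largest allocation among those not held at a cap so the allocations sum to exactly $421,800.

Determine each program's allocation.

Sum of clients served: 4,793.
Pro-rata shares before constraints: Granite Nutrition 31,329.19; Redwood Outreach 102,699.90; Riverside Workforce 52,185.98; Summit Housing 109,476.15; Hillcrest Wellness 24,552.93; Upper Youth 101,555.85.
Cap binds for Riverside Workforce ($21,000); balance $400,800 reallocated over remaining clients served 4,200.
Shares after redistribution: Granite Nutrition 33,972.57 → $33,973; Redwood Outreach 111,365.14 → $111,365; Summit Housing 118,713.14 → $118,713; Hillcrest Wellness 26,624.57 → $26,625; Upper Youth 110,124.57 → $110,125.
Rounding difference −$1 applied to Summit Housing → $118,712.

Granite Nutrition: $33,973 · Redwood Outreach: $111,365 · Riverside Workforce: $21,000 · Summit Housing: $118,712 · Hillcrest Wellness: $26,625 · Upper Youth: $110,125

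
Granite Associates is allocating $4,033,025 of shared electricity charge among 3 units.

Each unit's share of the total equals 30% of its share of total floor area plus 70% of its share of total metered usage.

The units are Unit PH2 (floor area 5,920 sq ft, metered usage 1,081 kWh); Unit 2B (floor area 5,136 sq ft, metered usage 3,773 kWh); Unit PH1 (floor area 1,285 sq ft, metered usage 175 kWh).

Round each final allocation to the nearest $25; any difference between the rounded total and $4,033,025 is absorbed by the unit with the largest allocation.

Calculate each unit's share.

Totals — floor area 12,341, metered usage 5,029.
Combined weights (30% floor area + 70% metered usage): Unit PH2 0.2944; Unit 2B 0.6500; Unit PH1 0.0556.
Pro-rata amounts: Unit PH2 1,187,233.16; Unit 2B 2,621,571.55; Unit PH1 224,220.29.
At nearest $25: Unit PH2 $1,187,225; Unit 2B $2,621,575; Unit PH1 $224,225. Sum = $4,033,025.
Rounded total matches; no reconciliation needed.

Unit PH2: $1,187,225 · Unit 2B: $2,621,575 · Unit PH1: $224,225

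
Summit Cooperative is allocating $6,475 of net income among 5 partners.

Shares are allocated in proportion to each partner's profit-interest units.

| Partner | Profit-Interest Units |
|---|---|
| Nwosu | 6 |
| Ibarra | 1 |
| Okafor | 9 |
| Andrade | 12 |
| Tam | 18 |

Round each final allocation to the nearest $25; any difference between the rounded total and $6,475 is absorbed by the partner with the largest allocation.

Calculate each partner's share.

Nwosu: $850; Ibarra: $150; Okafor: $1,275; Andrade: $1,700; Tam: $2,500

Sum of profit-interest units: 46.
Unrounded shares: Nwosu 6/46 × $6,475 = 844.57; Ibarra 1/46 × $6,475 = 140.76; Okafor 9/46 × $6,475 = 1,266.85; Andrade 12/46 × $6,475 = 1,689.13; Tam 18/46 × $6,475 = 2,533.70.
After rounding ($25): Nwosu $850; Ibarra $150; Okafor $1,275; Andrade $1,700; Tam $2,525. Sum = $6,500.
Difference $6,475 − $6,500 = −$25 applied to largest allocation (Tam): Tam becomes $2,500.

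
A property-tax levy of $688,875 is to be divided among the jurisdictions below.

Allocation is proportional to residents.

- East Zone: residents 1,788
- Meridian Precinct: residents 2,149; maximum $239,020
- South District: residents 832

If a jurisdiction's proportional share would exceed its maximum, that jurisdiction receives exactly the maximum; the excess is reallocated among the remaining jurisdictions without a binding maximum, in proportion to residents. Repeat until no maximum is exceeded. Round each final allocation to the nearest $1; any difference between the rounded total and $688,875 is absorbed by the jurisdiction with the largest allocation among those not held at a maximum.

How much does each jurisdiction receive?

East Zone: $307,000 | Meridian Precinct: $239,020 | South District: $142,855

Combined residents = 4,769.
Pro-rata shares before constraints: East Zone 258,273.96; Meridian Precinct 310,419.87; South District 120,181.17.
Cap binds for Meridian Precinct ($239,020); residual $449,855 reallocated over remaining residents 2,620.
Remaining shares: East Zone 307,000.28 → $307,000; South District 142,854.72 → $142,855.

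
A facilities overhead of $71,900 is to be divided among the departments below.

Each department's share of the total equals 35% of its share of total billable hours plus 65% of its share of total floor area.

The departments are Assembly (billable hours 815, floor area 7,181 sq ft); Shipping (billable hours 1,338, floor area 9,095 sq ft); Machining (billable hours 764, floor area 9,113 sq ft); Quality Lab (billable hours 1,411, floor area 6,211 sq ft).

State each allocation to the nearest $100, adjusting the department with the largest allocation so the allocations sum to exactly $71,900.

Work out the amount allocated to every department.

Billable hours total 4,328; floor area total 31,600.
Combined weights (35% billable hours + 65% floor area): Assembly 0.2136; Shipping 0.2953; Machining 0.2492; Quality Lab 0.2419.
Proportional shares: Assembly 15,359.17; Shipping 21,230.85; Machining 17,919.97; Quality Lab 17,390.00.
At nearest $100: Assembly $15,400; Shipping $21,200; Machining $17,900; Quality Lab $17,400. Sum = $71,900.
Rounded total matches; no reconciliation needed.

Assembly: $15,400; Shipping: $21,200; Machining: $17,900; Quality Lab: $17,400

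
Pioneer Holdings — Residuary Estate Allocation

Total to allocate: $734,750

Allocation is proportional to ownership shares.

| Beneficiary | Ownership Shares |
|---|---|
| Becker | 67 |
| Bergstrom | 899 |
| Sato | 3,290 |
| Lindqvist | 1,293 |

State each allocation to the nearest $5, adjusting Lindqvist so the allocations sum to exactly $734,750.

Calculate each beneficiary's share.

Becker: $8,870; Bergstrom: $119,040; Sato: $435,635; Lindqvist: $171,205

Ownership shares total: 5,549.
Unrounded shares: Becker 67/5,549 × $734,750 = 8,871.55; Bergstrom 899/5,549 × $734,750 = 119,037.71; Sato 3,290/5,549 × $734,750 = 435,633.00; Lindqvist 1,293/5,549 × $734,750 = 171,207.74.
Rounded to nearest $5: Becker $8,870; Bergstrom $119,040; Sato $435,635; Lindqvist $171,210. Sum = $734,755.
Difference $734,750 − $734,755 = −$5 applied to Lindqvist: Lindqvist becomes $171,205.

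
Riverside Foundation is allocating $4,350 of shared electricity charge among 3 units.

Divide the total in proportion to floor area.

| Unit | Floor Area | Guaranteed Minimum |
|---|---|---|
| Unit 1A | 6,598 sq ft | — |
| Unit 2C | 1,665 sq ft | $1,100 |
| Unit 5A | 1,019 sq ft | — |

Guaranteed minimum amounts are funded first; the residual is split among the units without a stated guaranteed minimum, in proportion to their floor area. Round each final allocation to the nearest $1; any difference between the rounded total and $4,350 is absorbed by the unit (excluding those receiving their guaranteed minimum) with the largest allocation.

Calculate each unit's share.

Unit 1A: $2,815 · Unit 2C: $1,100 · Unit 5A: $435

Fund the minimums — Unit 2C $1,100. Balance $3,250.
Balance split over remaining floor area 7,617: Unit 1A 2,815.22 → $2,815; Unit 5A 434.78 → $435.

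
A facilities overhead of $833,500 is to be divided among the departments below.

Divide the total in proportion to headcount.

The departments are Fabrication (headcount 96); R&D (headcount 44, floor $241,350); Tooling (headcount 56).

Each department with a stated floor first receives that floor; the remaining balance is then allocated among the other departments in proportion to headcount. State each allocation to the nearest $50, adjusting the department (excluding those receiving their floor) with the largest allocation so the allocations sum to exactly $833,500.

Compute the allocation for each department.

Minimums first: R&D $241,350. Balance $592,150.
Balance split over remaining headcount 152: Fabrication 373,989.47 → $374,000; Tooling 218,160.53 → $218,150.

Fabrication: $374,000; R&D: $241,350; Tooling: $218,150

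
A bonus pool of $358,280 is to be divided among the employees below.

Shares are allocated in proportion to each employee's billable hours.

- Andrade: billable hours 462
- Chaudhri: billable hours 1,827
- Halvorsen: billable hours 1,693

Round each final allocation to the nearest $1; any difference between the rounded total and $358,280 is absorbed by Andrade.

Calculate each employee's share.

Andrade: $41,569; Chaudhri: $164,384; Halvorsen: $152,327

Billable hours total: 3,982.
Proportional shares: Andrade 462/3,982 × $358,280 = 41,568.40; Chaudhri 1,827/3,982 × $358,280 = 164,384.12; Halvorsen 1,693/3,982 × $358,280 = 152,327.48.
Rounded to nearest $1: Andrade $41,568; Chaudhri $164,384; Halvorsen $152,327. Sum = $358,279.
Difference $358,280 − $358,279 = +$1 applied to Andrade: Andrade becomes $41,569.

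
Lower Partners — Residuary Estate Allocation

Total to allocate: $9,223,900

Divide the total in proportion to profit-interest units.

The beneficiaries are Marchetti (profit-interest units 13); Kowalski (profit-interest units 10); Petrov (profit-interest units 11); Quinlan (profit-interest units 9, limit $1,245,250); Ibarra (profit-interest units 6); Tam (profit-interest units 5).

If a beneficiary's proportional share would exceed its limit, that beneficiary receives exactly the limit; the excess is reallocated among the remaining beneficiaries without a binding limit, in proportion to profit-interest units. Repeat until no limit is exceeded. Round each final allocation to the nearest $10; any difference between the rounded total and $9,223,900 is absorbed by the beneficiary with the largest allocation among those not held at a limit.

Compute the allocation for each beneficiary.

Marchetti: $2,304,940; Kowalski: $1,773,030; Petrov: $1,950,340; Quinlan: $1,245,250; Ibarra: $1,063,820; Tam: $886,520

Profit-interest units total: 54.
Unconstrained shares: Marchetti 2,220,568.52; Kowalski 1,708,129.63; Petrov 1,878,942.59; Quinlan 1,537,316.67; Ibarra 1,024,877.78; Tam 854,064.81.
Cap binds for Quinlan ($1,245,250); residual $7,978,650 reallocated over remaining profit-interest units 45.
Shares after redistribution: Marchetti 2,304,943.33 → $2,304,940; Kowalski 1,773,033.33 → $1,773,030; Petrov 1,950,336.67 → $1,950,340; Ibarra 1,063,820.00 → $1,063,820; Tam 886,516.67 → $886,520.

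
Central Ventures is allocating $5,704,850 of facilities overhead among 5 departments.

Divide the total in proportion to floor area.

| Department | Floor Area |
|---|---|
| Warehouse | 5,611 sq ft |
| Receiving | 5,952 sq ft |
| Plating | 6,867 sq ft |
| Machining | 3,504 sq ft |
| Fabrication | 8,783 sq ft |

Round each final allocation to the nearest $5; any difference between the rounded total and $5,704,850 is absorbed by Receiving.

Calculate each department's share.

Warehouse: $1,042,090 | Receiving: $1,105,420 | Plating: $1,275,360 | Machining: $650,775 | Fabrication: $1,631,205

Sum of floor area: 30,717.
Pro-rata amounts: Warehouse 5,611/30,717 × $5,704,850 = 1,042,091.13; Receiving 5,952/30,717 × $5,704,850 = 1,105,422.64; Plating 6,867/30,717 × $5,704,850 = 1,275,359.08; Machining 3,504/30,717 × $5,704,850 = 650,773.01; Fabrication 8,783/30,717 × $5,704,850 = 1,631,204.14.
Rounded to nearest $5: Warehouse $1,042,090; Receiving $1,105,425; Plating $1,275,360; Machining $650,775; Fabrication $1,631,205. Sum = $5,704,855.
Difference $5,704,850 − $5,704,855 = −$5 applied to Receiving: Receiving becomes $1,105,420.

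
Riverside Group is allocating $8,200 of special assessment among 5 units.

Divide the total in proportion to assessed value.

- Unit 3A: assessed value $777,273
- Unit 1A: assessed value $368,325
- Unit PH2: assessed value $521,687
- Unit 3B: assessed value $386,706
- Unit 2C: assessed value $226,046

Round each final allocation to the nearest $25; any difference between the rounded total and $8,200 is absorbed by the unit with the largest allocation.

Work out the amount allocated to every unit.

Combined assessed value = 2,280,037.
Pro-rata amounts: Unit 3A 777,273/2,280,037 × $8,200 = 2,795.41; Unit 1A 368,325/2,280,037 × $8,200 = 1,324.66; Unit PH2 521,687/2,280,037 × $8,200 = 1,876.21; Unit 3B 386,706/2,280,037 × $8,200 = 1,390.76; Unit 2C 226,046/2,280,037 × $8,200 = 812.96.
At nearest $25: Unit 3A $2,800; Unit 1A $1,325; Unit PH2 $1,875; Unit 3B $1,400; Unit 2C $825. Sum = $8,225.
Difference $8,200 − $8,225 = −$25 applied to largest allocation (Unit 3A): Unit 3A becomes $2,775.

Unit 3A: $2,775 · Unit 1A: $1,325 · Unit PH2: $1,875 · Unit 3B: $1,400 · Unit 2C: $825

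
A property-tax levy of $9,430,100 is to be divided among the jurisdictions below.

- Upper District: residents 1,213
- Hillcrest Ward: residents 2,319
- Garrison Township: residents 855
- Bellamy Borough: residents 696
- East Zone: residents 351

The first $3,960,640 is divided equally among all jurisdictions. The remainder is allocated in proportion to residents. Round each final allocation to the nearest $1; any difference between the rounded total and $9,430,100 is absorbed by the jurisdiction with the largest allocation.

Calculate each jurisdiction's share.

Upper District: $2,013,044 | Hillcrest Ward: $3,126,261 | Garrison Township: $1,652,707 | Bellamy Borough: $1,492,670 | East Zone: $1,145,418

First tranche $3,960,640 split equally: $792,128 each.
Remainder $5,469,460 by residents (total 5,434): Upper District 1,220,915.53 → $1,220,916; Hillcrest Ward 2,334,132.82 → $2,334,133; Garrison Township 860,579.37 → $860,579; Bellamy Borough 700,541.80 → $700,542; East Zone 353,290.48 → $353,290.
Totals: Upper District $792,128 + $1,220,916 = $2,013,044; Hillcrest Ward $792,128 + $2,334,133 = $3,126,261; Garrison Township $792,128 + $860,579 = $1,652,707; Bellamy Borough $792,128 + $700,542 = $1,492,670; East Zone $792,128 + $353,290 = $1,145,418.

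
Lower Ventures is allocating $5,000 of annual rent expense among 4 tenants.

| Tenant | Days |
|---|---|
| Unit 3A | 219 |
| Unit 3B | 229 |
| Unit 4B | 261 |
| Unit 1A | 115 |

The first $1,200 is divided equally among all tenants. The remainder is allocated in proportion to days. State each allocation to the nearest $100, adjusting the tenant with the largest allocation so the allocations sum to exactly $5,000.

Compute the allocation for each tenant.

Equal tier: $1,200 ÷ 4 = $300 apiece.
Remainder $3,800 by days (total 824): Unit 3A 1,009.95 → $1,000; Unit 3B 1,056.07 → $1,100; Unit 4B 1,203.64 → $1,200; Unit 1A 530.34 → $500.
Totals: Unit 3A $300 + $1,000 = $1,300; Unit 3B $300 + $1,100 = $1,400; Unit 4B $300 + $1,200 = $1,500; Unit 1A $300 + $500 = $800.

Unit 3A: $1,300 · Unit 3B: $1,400 · Unit 4B: $1,500 · Unit 1A: $800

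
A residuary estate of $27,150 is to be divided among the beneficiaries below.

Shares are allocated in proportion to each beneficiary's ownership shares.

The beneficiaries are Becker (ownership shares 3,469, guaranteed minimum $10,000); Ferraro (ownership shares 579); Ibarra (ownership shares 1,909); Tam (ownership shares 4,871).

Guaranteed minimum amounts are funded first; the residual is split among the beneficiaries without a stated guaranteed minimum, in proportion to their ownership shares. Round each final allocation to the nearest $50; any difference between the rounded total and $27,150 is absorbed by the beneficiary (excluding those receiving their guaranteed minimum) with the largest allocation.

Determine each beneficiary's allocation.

Minimums first: Becker $10,000. Balance $17,150.
Balance split over remaining ownership shares 7,359: Ferraro 1,349.35 → $1,350; Ibarra 4,448.89 → $4,450; Tam 11,351.77 → $11,350.

Becker: $10,000 · Ferraro: $1,350 · Ibarra: $4,450 · Tam: $11,350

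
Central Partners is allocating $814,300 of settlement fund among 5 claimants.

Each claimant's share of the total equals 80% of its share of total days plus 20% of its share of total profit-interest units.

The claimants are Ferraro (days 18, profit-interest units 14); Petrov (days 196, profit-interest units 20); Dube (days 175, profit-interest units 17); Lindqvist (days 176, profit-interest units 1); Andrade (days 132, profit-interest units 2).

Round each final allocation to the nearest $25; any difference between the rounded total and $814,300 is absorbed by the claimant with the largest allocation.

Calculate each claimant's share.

Ferraro: $59,050; Petrov: $243,525; Dube: $214,825; Lindqvist: $167,500; Andrade: $129,400

Totals — days 697, profit-interest units 54.
Composite weights (80% days + 20% profit-interest units): Ferraro 0.0725; Petrov 0.2990; Dube 0.2638; Lindqvist 0.2057; Andrade 0.1589.
Raw shares: Ferraro 59,046.38; Petrov 243,506.81; Dube 214,831.72; Lindqvist 167,511.54; Andrade 129,403.56.
Rounded to nearest $25: Ferraro $59,050; Petrov $243,500; Dube $214,825; Lindqvist $167,500; Andrade $129,400. Sum = $814,275.
Difference $814,300 − $814,275 = +$25 applied to largest allocation (Petrov): Petrov becomes $243,525.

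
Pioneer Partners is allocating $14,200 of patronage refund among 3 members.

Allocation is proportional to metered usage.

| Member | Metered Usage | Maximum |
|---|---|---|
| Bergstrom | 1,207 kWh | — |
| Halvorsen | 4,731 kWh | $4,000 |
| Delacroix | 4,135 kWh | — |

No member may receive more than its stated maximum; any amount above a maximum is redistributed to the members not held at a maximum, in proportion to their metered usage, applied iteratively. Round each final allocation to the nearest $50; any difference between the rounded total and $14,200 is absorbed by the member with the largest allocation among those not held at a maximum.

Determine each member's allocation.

Metered usage total: 10,073.
Proportional shares (ignoring caps): Bergstrom 1,701.52; Halvorsen 6,669.33; Delacroix 5,829.15.
Capped: Halvorsen ($4,000); residual $10,200 reallocated over remaining metered usage 5,342.
Shares after redistribution: Bergstrom 2,304.64 → $2,300; Delacroix 7,895.36 → $7,900.

Bergstrom: $2,300 | Halvorsen: $4,000 | Delacroix: $7,900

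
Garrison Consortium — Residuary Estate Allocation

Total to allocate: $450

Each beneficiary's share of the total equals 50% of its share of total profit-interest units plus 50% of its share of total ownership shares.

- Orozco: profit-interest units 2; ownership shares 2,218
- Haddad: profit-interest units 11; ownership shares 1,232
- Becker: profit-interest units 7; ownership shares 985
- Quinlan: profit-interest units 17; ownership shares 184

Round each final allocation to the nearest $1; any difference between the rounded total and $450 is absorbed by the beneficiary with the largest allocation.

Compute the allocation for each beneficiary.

Profit-interest units total 37; ownership shares total 4,619.
Blended shares (50% profit-interest units + 50% ownership shares): Orozco 0.2671; Haddad 0.2820; Becker 0.2012; Quinlan 0.2496.
Proportional shares: Orozco 120.21; Haddad 126.90; Becker 90.55; Quinlan 112.34.
After rounding ($1): Orozco $120; Haddad $127; Becker $91; Quinlan $112. Sum = $450.
No rounding difference to absorb.

Orozco: $120 | Haddad: $127 | Becker: $91 | Quinlan: $112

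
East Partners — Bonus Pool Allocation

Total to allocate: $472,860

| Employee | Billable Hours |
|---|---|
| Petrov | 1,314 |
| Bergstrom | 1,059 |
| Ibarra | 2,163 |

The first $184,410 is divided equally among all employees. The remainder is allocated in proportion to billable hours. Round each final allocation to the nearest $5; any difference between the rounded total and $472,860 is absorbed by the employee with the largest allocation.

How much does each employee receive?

$184,410 shared equally gives $61,470 per employee.
Remainder $288,450 by billable hours (total 4,536): Petrov 83,558.93 → $83,560; Bergstrom 67,343.15 → $67,345; Ibarra 137,547.92 → $137,550.
Rounding difference −$5 on remainder applied to Ibarra.
Totals: Petrov $61,470 + $83,560 = $145,030; Bergstrom $61,470 + $67,345 = $128,815; Ibarra $61,470 + $137,545 = $199,015.

Petrov: $145,030 · Bergstrom: $128,815 · Ibarra: $199,015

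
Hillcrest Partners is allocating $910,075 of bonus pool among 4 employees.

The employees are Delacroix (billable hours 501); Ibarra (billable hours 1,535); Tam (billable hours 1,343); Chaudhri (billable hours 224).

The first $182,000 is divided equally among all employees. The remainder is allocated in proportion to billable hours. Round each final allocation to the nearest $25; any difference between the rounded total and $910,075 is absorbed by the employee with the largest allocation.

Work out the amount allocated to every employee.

Equal tier: $182,000 ÷ 4 = $45,500 apiece.
Remainder $728,075 by billable hours (total 3,603): Delacroix 101,239.40 → $101,250; Ibarra 310,184.60 → $310,175; Tam 271,386.27 → $271,375; Chaudhri 45,264.72 → $45,275.
Totals: Delacroix $45,500 + $101,250 = $146,750; Ibarra $45,500 + $310,175 = $355,675; Tam $45,500 + $271,375 = $316,875; Chaudhri $45,500 + $45,275 = $90,775.

Delacroix: $146,750; Ibarra: $355,675; Tam: $316,875; Chaudhri: $90,775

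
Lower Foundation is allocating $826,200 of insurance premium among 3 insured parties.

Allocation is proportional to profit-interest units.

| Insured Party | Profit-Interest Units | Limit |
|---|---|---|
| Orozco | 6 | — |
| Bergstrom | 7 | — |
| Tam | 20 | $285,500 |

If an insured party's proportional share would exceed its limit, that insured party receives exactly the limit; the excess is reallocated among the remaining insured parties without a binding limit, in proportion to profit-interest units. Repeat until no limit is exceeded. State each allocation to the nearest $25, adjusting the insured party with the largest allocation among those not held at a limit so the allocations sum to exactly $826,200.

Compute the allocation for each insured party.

Orozco: $249,550 | Bergstrom: $291,150 | Tam: $285,500

Combined profit-interest units = 33.
Proportional shares (ignoring caps): Orozco 150,218.18; Bergstrom 175,254.55; Tam 500,727.27.
Cap binds for Tam ($285,500); residual $540,700 reallocated over remaining profit-interest units 13.
Shares after redistribution: Orozco 249,553.85 → $249,550; Bergstrom 291,146.15 → $291,150.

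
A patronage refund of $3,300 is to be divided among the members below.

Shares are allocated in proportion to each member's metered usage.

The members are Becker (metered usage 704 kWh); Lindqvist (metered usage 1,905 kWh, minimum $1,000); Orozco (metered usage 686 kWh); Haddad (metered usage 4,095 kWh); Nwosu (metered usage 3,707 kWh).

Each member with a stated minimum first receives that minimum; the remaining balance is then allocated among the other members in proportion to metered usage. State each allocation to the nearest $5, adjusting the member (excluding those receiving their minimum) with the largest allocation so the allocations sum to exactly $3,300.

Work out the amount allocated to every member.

Becker: $175 | Lindqvist: $1,000 | Orozco: $170 | Haddad: $1,025 | Nwosu: $930

Minimums first: Lindqvist $1,000. Remaining pool $2,300.
Remaining pool split over remaining metered usage 9,192: Becker 176.15 → $175; Orozco 171.65 → $170; Haddad 1,024.64 → $1,025; Nwosu 927.56 → $930.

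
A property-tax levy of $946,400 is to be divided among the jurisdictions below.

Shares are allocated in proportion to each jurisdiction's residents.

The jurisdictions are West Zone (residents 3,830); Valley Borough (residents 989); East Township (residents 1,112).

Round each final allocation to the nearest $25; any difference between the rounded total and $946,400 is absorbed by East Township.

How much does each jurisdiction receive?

West Zone: $611,150; Valley Borough: $157,825; East Township: $177,425

Total residents = 5,931.
Proportional shares: West Zone 3,830/5,931 × $946,400 = 611,146.86; Valley Borough 989/5,931 × $946,400 = 157,813.12; East Township 1,112/5,931 × $946,400 = 177,440.03.
After rounding ($25): West Zone $611,150; Valley Borough $157,825; East Township $177,450. Sum = $946,425.
Difference $946,400 − $946,425 = −$25 applied to East Township: East Township becomes $177,425.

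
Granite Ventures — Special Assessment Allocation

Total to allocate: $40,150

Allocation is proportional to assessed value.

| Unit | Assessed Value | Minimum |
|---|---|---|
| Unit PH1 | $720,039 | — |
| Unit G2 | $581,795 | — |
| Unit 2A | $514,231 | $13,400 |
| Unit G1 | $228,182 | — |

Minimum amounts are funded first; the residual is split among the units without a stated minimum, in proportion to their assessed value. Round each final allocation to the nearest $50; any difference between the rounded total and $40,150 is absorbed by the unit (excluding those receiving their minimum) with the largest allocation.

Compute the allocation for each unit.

Guaranteed amounts: Unit 2A $13,400. Balance $26,750.
Balance split over remaining assessed value 1,530,016: Unit PH1 12,588.79 → $12,600; Unit G2 10,171.80 → $10,150; Unit G1 3,989.41 → $4,000.

Unit PH1: $12,600 | Unit G2: $10,150 | Unit 2A: $13,400 | Unit G1: $4,000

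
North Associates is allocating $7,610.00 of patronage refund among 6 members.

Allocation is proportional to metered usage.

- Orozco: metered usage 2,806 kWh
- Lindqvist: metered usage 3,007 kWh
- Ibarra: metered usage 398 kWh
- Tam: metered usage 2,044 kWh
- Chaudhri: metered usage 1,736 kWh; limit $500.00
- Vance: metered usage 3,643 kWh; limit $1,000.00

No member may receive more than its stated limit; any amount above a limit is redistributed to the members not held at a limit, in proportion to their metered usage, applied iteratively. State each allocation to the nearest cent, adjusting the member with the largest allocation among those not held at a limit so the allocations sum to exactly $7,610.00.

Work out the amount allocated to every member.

Orozco: $2,076.88; Lindqvist: $2,225.66; Ibarra: $294.58; Tam: $1,512.88; Chaudhri: $500.00; Vance: $1,000.00

Total metered usage = 13,634.
Pro-rata shares before constraints: Orozco 1,566.2065; Lindqvist 1,678.3974; Ibarra 222.1490; Tam 1,140.8860; Chaudhri 968.9717; Vance 2,033.3893.
Capped: Chaudhri ($500.00), Vance ($1,000.00); balance $6,110.00 reallocated over remaining metered usage 8,255.
Redistributed shares: Orozco 2,076.8819 → $2,076.88; Lindqvist 2,225.6535 → $2,225.65; Ibarra 294.5827 → $294.58; Tam 1,512.8819 → $1,512.88.
Rounding difference +$0.01 applied to Lindqvist → $2,225.66.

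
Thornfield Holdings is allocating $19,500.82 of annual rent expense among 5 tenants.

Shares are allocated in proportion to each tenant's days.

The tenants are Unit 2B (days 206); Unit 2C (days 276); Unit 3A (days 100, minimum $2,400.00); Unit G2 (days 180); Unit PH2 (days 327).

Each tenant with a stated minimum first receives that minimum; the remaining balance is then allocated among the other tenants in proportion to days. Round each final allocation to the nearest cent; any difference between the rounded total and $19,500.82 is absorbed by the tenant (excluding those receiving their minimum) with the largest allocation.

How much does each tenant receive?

Guaranteed amounts: Unit 3A $2,400.00. Residual $17,100.82.
Residual split over remaining days 989: Unit 2B 3,561.9504 → $3,561.95; Unit 2C 4,772.3219 → $4,772.32; Unit G2 3,112.3838 → $3,112.38; Unit PH2 5,654.1639 → $5,654.16.
Rounding difference +$0.01 applied to Unit PH2 → $5,654.17.

Unit 2B: $3,561.95 · Unit 2C: $4,772.32 · Unit 3A: $2,400.00 · Unit G2: $3,112.38 · Unit PH2: $5,654.17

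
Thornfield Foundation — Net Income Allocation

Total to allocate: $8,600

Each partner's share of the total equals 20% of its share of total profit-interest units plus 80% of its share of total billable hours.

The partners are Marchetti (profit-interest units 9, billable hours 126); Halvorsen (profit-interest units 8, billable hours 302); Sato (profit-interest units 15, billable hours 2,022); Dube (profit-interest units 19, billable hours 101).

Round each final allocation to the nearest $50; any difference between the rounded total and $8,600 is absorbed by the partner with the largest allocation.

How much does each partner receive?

Marchetti: $650 | Halvorsen: $1,100 | Sato: $5,950 | Dube: $900

Totals — profit-interest units 51, billable hours 2,551.
Composite weights (20% profit-interest units + 80% billable hours): Marchetti 0.0748; Halvorsen 0.1261; Sato 0.6929; Dube 0.1062.
Raw shares: Marchetti 643.35; Halvorsen 1,084.29; Sato 5,959.18; Dube 913.18.
At nearest $50: Marchetti $650; Halvorsen $1,100; Sato $5,950; Dube $900. Sum = $8,600.
No rounding difference to absorb.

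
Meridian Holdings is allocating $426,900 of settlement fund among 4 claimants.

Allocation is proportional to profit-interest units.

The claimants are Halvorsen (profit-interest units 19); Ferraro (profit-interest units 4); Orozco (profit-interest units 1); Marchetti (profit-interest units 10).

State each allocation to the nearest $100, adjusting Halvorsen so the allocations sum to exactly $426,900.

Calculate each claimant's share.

Halvorsen: $238,500 · Ferraro: $50,200 · Orozco: $12,600 · Marchetti: $125,600

Total profit-interest units = 34.
Raw shares: Halvorsen 19/34 × $426,900 = 238,561.76; Ferraro 4/34 × $426,900 = 50,223.53; Orozco 1/34 × $426,900 = 12,555.88; Marchetti 10/34 × $426,900 = 125,558.82.
Rounded to nearest $100: Halvorsen $238,600; Ferraro $50,200; Orozco $12,600; Marchetti $125,600. Sum = $427,000.
Difference $426,900 − $427,000 = −$100 applied to Halvorsen: Halvorsen becomes $238,500.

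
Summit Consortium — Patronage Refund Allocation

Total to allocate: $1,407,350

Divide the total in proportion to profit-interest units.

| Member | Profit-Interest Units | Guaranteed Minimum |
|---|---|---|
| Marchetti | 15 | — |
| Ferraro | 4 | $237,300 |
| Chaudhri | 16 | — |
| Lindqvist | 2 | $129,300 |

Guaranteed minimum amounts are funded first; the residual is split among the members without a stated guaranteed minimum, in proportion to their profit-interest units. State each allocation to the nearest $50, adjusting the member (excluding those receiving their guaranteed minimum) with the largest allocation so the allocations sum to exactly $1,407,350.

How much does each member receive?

Marchetti: $503,600 · Ferraro: $237,300 · Chaudhri: $537,150 · Lindqvist: $129,300

Guaranteed amounts: Ferraro $237,300; Lindqvist $129,300. Remaining pool $1,040,750.
Remaining pool split over remaining profit-interest units 31: Marchetti 503,588.71 → $503,600; Chaudhri 537,161.29 → $537,150.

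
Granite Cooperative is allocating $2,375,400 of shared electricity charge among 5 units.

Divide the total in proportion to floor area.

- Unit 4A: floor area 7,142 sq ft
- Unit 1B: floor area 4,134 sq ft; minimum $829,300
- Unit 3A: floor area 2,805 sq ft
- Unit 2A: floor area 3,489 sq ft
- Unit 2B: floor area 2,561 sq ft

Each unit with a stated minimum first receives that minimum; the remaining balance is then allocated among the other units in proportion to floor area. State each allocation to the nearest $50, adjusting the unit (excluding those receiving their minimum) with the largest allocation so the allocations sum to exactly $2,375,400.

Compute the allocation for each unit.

Guaranteed amounts: Unit 1B $829,300. Residual $1,546,100.
Residual split over remaining floor area 15,997: Unit 4A 690,269.81 → $690,250; Unit 3A 271,101.49 → $271,100; Unit 2A 337,209.66 → $337,200; Unit 2B 247,519.04 → $247,500.
Rounding difference +$50 applied to Unit 4A → $690,300.

Unit 4A: $690,300; Unit 1B: $829,300; Unit 3A: $271,100; Unit 2A: $337,200; Unit 2B: $247,500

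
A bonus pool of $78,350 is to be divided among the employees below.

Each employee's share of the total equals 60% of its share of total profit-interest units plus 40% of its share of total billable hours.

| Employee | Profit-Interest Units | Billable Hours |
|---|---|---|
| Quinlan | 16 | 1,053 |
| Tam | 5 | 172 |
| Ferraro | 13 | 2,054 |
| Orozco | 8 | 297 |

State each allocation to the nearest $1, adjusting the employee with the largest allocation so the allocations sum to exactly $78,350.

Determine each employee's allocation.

Profit-interest units total 42; billable hours total 3,576.
Composite weights (60% profit-interest units + 40% billable hours): Quinlan 0.3464; Tam 0.0907; Ferraro 0.4155; Orozco 0.1475.
Raw shares: Quinlan 27,137.04; Tam 7,103.83; Ferraro 32,551.93; Orozco 11,557.19.
After rounding ($1): Quinlan $27,137; Tam $7,104; Ferraro $32,552; Orozco $11,557. Sum = $78,350.
Rounded total matches; no reconciliation needed.

Quinlan: $27,137 · Tam: $7,104 · Ferraro: $32,552 · Orozco: $11,557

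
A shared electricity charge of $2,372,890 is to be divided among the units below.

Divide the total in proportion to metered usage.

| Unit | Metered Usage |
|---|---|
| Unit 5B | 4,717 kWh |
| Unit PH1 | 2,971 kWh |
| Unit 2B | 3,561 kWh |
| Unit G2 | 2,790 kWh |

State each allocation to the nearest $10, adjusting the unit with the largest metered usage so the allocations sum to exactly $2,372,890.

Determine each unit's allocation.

Unit 5B: $797,280; Unit PH1: $502,160; Unit 2B: $601,880; Unit G2: $471,570

Total metered usage = 14,039.
Pro-rata amounts: Unit 5B 4,717/14,039 × $2,372,890 = 797,273.46; Unit PH1 2,971/14,039 × $2,372,890 = 502,162.28; Unit 2B 3,561/14,039 × $2,372,890 = 601,884.84; Unit G2 2,790/14,039 × $2,372,890 = 471,569.42.
Rounded to nearest $10: Unit 5B $797,270; Unit PH1 $502,160; Unit 2B $601,880; Unit G2 $471,570. Sum = $2,372,880.
Difference $2,372,890 − $2,372,880 = +$10 applied to largest metered usage (Unit 5B): Unit 5B becomes $797,280.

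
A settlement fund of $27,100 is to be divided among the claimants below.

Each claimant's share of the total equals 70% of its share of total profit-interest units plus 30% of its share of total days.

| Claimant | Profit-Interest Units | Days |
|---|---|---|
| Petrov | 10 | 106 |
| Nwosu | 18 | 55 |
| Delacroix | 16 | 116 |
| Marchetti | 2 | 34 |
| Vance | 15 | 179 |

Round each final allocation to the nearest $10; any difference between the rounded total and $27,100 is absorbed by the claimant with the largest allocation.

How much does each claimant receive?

Petrov: $4,870 · Nwosu: $6,510 · Delacroix: $6,900 · Marchetti: $1,190 · Vance: $7,630

Profit-interest units total 61; days total 490.
Combined weights (70% profit-interest units + 30% days): Petrov 0.1797; Nwosu 0.2402; Delacroix 0.2546; Marchetti 0.0438; Vance 0.2817.
Unrounded shares: Petrov 4,868.57; Nwosu 6,510.26; Delacroix 6,900.39; Marchetti 1,186.09; Vance 7,634.69.
At nearest $10: Petrov $4,870; Nwosu $6,510; Delacroix $6,900; Marchetti $1,190; Vance $7,630. Sum = $27,100.
Sum already equals the total — no adjustment.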